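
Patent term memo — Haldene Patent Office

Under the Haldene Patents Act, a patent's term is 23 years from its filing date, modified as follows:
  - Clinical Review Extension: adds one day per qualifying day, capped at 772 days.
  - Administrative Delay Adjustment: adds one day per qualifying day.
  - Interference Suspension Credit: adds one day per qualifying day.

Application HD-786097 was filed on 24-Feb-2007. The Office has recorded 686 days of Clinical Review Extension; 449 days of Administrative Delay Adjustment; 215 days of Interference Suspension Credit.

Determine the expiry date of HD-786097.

November 5, 2033

Base term: filing date + 23 years → 24 February 2030.
Clinical Review Extension: 686 days (within the 772-day cap) → +686 days → 11 January 2032.
Administrative Delay Adjustment: +449 days → 4 April 2033.
Interference Suspension Credit: +215 days → 5 November 2033.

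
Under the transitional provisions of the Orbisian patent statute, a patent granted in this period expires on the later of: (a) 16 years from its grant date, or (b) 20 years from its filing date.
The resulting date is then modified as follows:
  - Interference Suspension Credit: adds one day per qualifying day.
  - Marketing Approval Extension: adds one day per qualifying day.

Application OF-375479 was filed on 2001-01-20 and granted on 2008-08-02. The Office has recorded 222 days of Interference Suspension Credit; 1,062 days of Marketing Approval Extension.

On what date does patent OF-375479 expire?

February 7, 2028

(a) grant + 16 years → 2 August 2024.
(b) filing + 20 years → 20 January 2021.
Later of the two: 2 August 2024.
Interference Suspension Credit: +222 days → 12 March 2025.
Marketing Approval Extension: +1062 days → 7 February 2028.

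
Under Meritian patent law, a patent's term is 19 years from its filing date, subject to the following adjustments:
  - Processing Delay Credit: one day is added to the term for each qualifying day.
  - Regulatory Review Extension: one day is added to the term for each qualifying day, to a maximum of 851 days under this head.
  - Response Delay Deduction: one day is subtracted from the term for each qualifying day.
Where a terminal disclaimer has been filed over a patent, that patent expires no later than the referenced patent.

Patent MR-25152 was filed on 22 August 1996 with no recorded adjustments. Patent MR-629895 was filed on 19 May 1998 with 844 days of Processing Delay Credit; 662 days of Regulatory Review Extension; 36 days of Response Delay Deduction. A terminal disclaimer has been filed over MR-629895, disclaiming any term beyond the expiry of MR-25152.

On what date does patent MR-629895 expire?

Natural term of MR-629895:
  Base: filing + 19 years → 19 May 2017.
  Processing Delay Credit: +844 days → 10 September 2019.
  Regulatory Review Extension: 662 days (within the 851-day cap) → +662 days → 3 July 2021.
  Response Delay Deduction: −36 days → 28 May 2021.
Expiry of referenced patent MR-25152:
  Base: filing + 19 years → 22 August 2015.
Terminal disclaimer: MR-629895 expires on the earlier of 28 May 2021 and 22 August 2015.

August 22, 2015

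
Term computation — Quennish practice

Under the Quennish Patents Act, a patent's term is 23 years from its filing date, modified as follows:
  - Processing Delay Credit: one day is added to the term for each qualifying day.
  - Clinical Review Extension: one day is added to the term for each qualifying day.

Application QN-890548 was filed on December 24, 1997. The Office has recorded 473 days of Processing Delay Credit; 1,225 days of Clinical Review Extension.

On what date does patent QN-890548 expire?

Base term: filing date + 23 years → 24 December 2020.
Processing Delay Credit: +473 days → 11 April 2022.
Clinical Review Extension: +1225 days → 18 August 2025.

2025-08-18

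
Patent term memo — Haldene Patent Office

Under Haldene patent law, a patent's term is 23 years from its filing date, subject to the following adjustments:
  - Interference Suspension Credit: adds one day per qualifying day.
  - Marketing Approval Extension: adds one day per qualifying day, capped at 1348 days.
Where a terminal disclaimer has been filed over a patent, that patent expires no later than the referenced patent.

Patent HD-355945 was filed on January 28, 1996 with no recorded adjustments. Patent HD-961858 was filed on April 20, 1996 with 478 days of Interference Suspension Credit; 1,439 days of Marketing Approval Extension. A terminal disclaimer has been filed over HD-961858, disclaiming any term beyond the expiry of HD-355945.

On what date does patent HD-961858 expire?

January 28, 2019

Natural term of HD-961858:
  Base: filing + 23 years → 20 April 2019.
  Interference Suspension Credit: +478 days → 10 August 2020.
  Marketing Approval Extension: 1439 days claimed exceeds the 1348-day cap, so +1348 days → 19 April 2024.
Expiry of referenced patent HD-355945:
  Base: filing + 23 years → 28 January 2019.
Terminal disclaimer: HD-961858 expires on the earlier of 19 April 2024 and 28 January 2019.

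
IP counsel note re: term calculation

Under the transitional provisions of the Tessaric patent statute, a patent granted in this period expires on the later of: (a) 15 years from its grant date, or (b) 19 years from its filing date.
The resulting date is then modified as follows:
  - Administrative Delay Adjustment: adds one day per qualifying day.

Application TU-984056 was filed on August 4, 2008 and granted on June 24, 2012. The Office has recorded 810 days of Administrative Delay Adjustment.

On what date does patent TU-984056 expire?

(a) grant + 15 years → 24 June 2027.
(b) filing + 19 years → 4 August 2027.
Later of the two: 4 August 2027.
Administrative Delay Adjustment: +810 days → 22 October 2029.

October 22, 2029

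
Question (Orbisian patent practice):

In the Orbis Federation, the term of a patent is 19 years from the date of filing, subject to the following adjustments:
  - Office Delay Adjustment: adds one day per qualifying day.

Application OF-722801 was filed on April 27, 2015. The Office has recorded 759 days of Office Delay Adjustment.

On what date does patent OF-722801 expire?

2036-05-25

Base term: filing date + 19 years → 27 April 2034.
Office Delay Adjustment: +759 days → 25 May 2036.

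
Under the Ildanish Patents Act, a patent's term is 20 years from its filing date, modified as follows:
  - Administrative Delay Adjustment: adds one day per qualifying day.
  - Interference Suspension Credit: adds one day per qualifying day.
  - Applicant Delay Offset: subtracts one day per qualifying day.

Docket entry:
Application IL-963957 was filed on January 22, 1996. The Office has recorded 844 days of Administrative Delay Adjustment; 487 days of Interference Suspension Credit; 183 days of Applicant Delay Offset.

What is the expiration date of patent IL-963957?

March 15, 2019

Base term: filing date + 20 years → 22 January 2016.
Administrative Delay Adjustment: +844 days → 15 May 2018.
Interference Suspension Credit: +487 days → 14 September 2019.
Applicant Delay Offset: −183 days → 15 March 2019.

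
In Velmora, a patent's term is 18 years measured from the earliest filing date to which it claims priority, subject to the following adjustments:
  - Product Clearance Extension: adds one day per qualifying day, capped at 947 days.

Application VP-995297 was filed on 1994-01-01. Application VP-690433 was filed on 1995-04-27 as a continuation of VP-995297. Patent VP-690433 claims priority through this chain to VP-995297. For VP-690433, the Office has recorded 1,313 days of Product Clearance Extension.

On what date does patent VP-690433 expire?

August 5, 2014

Earliest priority filing: 1 January 1994.
Base term: 1 January 1994 + 18 years → 1 January 2012.
Product Clearance Extension: 1313 days claimed exceeds the 947-day cap, so +947 days → 5 August 2014.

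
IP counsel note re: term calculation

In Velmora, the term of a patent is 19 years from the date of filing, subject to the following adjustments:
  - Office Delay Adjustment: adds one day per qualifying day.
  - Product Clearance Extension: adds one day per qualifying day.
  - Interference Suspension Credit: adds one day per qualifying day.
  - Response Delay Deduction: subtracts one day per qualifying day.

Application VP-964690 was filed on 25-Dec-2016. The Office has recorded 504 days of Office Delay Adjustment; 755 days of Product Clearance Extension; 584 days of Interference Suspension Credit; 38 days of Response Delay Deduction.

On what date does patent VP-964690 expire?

Base term: filing date + 19 years → 25 December 2035.
Office Delay Adjustment: +504 days → 12 May 2037.
Product Clearance Extension: +755 days → 6 June 2039.
Interference Suspension Credit: +584 days → 10 January 2041.
Response Delay Deduction: −38 days → 3 December 2040.

2040-12-03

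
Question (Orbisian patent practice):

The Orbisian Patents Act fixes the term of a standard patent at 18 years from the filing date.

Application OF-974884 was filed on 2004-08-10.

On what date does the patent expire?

Filing date + 18 years → 10 August 2022.

August 10, 2022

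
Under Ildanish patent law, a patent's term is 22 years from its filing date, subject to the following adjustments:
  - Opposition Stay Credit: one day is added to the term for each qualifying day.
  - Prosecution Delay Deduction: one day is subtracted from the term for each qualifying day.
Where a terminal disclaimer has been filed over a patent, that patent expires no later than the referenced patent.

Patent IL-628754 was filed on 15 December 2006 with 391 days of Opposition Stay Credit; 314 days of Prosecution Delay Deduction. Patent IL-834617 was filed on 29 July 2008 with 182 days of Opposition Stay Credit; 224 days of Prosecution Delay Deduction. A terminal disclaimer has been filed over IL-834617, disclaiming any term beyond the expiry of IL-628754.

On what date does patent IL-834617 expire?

March 2, 2029

Natural term of IL-834617:
  Base: filing + 22 years → 29 July 2030.
  Opposition Stay Credit: +182 days → 27 January 2031.
  Prosecution Delay Deduction: −224 days → 17 June 2030.
Expiry of referenced patent IL-628754:
  Base: filing + 22 years → 15 December 2028.
  Opposition Stay Credit: +391 days → 10 January 2030.
  Prosecution Delay Deduction: −314 days → 2 March 2029.
Terminal disclaimer: IL-834617 expires on the earlier of 17 June 2030 and 2 March 2029.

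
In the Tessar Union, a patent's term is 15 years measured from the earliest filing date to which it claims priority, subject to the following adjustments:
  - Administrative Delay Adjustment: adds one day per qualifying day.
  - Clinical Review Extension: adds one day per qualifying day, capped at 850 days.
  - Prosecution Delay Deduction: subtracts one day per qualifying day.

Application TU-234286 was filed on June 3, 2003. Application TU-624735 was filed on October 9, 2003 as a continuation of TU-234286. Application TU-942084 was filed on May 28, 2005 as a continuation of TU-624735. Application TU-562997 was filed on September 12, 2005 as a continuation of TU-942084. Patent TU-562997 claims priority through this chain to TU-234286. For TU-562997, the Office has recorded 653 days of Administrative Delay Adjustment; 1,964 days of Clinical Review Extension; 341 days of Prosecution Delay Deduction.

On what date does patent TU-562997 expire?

Earliest priority filing: 3 June 2003.
Base term: 3 June 2003 + 15 years → 3 June 2018.
Administrative Delay Adjustment: +653 days → 17 March 2020.
Clinical Review Extension: 1964 days claimed exceeds the 850-day cap, so +850 days → 15 July 2022.
Prosecution Delay Deduction: −341 days → 8 August 2021.

2021-08-08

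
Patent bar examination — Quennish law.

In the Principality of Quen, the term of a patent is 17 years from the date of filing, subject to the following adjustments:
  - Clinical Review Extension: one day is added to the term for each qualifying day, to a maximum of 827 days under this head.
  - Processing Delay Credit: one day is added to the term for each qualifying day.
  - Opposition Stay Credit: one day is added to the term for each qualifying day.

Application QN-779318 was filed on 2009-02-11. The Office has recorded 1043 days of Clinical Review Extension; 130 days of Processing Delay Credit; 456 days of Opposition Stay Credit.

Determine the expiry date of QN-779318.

2029-12-25

Base term: filing date + 17 years → 11 February 2026.
Clinical Review Extension: 1043 days claimed exceeds the 827-day cap, so +827 days → 18 May 2028.
Processing Delay Credit: +130 days → 25 September 2028.
Opposition Stay Credit: +456 days → 25 December 2029.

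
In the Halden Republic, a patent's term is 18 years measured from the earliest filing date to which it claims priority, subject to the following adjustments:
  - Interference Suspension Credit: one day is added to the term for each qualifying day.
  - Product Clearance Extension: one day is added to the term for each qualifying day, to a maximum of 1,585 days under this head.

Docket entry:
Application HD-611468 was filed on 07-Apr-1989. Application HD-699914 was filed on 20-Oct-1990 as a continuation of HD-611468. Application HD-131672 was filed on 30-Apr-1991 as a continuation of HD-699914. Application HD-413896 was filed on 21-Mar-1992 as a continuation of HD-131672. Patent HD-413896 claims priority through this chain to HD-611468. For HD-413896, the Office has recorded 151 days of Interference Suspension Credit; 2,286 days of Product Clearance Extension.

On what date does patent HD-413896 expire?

Earliest priority filing: 7 April 1989.
Base term: 7 April 1989 + 18 years → 7 April 2007.
Interference Suspension Credit: +151 days → 5 September 2007.
Product Clearance Extension: 2286 days claimed exceeds the 1585-day cap, so +1585 days → 7 January 2012.

2012-01-07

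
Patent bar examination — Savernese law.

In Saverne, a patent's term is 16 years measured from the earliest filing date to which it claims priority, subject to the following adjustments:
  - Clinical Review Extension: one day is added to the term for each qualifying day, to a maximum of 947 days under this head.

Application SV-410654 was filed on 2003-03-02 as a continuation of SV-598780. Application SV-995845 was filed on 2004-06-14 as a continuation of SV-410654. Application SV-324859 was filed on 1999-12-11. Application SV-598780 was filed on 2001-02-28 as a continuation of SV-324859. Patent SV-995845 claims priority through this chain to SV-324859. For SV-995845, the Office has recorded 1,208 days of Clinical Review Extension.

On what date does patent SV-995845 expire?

Earliest priority filing: 11 December 1999.
Base term: 11 December 1999 + 16 years → 11 December 2015.
Clinical Review Extension: 1208 days claimed exceeds the 947-day cap, so +947 days → 15 July 2018.

July 15, 2018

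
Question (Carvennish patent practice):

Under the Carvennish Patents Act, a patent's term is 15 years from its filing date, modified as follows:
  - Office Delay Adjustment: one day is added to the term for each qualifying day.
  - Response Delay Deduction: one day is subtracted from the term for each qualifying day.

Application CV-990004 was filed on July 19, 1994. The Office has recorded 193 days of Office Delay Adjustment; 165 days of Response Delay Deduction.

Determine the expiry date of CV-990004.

Base term: filing date + 15 years → 19 July 2009.
Office Delay Adjustment: +193 days → 28 January 2010.
Response Delay Deduction: −165 days → 16 August 2009.

2009-08-16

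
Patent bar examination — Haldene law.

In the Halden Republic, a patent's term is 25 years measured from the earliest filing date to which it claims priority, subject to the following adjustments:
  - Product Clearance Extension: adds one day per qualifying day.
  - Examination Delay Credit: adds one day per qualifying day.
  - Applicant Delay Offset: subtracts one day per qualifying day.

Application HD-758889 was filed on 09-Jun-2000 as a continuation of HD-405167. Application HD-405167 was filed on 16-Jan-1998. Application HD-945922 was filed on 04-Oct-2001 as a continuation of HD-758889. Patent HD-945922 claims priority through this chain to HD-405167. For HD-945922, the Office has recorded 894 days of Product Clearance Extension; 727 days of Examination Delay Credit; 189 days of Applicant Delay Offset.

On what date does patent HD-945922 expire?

Earliest priority filing: 16 January 1998.
Base term: 16 January 1998 + 25 years → 16 January 2023.
Product Clearance Extension: +894 days → 28 June 2025.
Examination Delay Credit: +727 days → 25 June 2027.
Applicant Delay Offset: −189 days → 18 December 2026.

2026-12-18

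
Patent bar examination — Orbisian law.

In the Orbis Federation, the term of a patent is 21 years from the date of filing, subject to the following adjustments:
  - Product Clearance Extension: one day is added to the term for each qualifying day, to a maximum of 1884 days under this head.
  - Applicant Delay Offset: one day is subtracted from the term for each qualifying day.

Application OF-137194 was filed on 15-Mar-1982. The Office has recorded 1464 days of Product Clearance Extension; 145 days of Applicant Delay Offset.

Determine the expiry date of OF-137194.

Base term: filing date + 21 years → 15 March 2003.
Product Clearance Extension: 1464 days (within the 1884-day cap) → +1464 days → 18 March 2007.
Applicant Delay Offset: −145 days → 24 October 2006.

October 24, 2006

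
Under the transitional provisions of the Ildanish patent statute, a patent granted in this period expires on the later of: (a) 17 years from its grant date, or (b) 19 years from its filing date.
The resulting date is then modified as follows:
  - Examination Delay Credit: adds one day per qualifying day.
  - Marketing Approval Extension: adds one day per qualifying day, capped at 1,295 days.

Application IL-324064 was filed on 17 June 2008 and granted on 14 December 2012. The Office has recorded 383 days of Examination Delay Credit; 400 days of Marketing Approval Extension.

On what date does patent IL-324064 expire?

2032-02-05

(a) grant + 17 years → 14 December 2029.
(b) filing + 19 years → 17 June 2027.
Later of the two: 14 December 2029.
Examination Delay Credit: +383 days → 1 January 2031.
Marketing Approval Extension: 400 days (within the 1295-day cap) → +400 days → 5 February 2032.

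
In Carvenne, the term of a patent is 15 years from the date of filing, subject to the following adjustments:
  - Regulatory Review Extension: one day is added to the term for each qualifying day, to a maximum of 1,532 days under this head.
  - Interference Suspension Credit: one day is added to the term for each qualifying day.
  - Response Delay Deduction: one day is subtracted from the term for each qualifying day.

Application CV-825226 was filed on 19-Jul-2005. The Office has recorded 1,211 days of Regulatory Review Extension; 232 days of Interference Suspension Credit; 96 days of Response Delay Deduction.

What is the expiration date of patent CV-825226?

Base term: filing date + 15 years → 19 July 2020.
Regulatory Review Extension: 1211 days (within the 1532-day cap) → +1211 days → 12 November 2023.
Interference Suspension Credit: +232 days → 1 July 2024.
Response Delay Deduction: −96 days → 27 March 2024.

2024-03-27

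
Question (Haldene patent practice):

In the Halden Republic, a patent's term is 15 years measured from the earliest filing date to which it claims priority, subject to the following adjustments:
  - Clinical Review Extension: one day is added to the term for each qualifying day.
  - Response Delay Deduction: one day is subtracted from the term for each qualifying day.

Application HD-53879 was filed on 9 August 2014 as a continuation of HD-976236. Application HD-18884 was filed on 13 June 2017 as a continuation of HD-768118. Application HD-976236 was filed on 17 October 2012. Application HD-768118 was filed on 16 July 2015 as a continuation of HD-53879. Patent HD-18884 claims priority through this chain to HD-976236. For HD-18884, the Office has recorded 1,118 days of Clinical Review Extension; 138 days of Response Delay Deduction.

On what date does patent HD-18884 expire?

Earliest priority filing: 17 October 2012.
Base term: 17 October 2012 + 15 years → 17 October 2027.
Clinical Review Extension: +1118 days → 8 November 2030.
Response Delay Deduction: −138 days → 23 June 2030.

June 23, 2030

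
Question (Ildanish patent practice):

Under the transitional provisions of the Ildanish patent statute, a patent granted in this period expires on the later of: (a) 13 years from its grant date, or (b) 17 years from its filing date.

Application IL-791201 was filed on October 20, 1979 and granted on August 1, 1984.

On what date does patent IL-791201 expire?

(a) grant + 13 years → 1 August 1997.
(b) filing + 17 years → 20 October 1996.
Later of the two: 1 August 1997.

August 1, 1997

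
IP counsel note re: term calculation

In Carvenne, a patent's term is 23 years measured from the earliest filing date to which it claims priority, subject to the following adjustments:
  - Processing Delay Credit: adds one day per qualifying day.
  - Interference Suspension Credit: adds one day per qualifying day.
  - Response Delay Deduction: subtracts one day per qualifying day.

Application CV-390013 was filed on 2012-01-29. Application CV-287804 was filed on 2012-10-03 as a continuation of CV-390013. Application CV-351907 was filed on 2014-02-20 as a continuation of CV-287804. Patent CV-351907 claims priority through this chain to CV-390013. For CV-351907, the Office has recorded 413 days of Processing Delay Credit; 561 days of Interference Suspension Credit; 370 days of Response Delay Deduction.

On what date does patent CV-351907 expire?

Earliest priority filing: 29 January 2012.
Base term: 29 January 2012 + 23 years → 29 January 2035.
Processing Delay Credit: +413 days → 17 March 2036.
Interference Suspension Credit: +561 days → 29 September 2037.
Response Delay Deduction: −370 days → 24 September 2036.

September 24, 2036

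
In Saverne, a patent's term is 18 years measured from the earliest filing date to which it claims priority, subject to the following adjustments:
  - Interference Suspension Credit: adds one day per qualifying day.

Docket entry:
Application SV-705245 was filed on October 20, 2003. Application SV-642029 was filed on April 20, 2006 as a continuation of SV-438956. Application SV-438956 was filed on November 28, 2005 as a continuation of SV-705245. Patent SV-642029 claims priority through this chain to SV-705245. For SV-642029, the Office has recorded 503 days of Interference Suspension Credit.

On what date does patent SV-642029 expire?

2023-03-07

Earliest priority filing: 20 October 2003.
Base term: 20 October 2003 + 18 years → 20 October 2021.
Interference Suspension Credit: +503 days → 7 March 2023.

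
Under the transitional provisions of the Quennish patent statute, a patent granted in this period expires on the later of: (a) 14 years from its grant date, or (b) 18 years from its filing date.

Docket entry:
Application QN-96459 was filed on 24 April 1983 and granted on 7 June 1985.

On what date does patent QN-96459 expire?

(a) grant + 14 years → 7 June 1999.
(b) filing + 18 years → 24 April 2001.
Later of the two: 24 April 2001.

April 24, 2001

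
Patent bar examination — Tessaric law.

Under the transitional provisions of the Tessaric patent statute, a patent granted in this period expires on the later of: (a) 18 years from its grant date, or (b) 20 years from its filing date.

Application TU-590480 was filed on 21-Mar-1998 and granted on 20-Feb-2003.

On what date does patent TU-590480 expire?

2021-02-20

(a) grant + 18 years → 20 February 2021.
(b) filing + 20 years → 21 March 2018.
Later of the two: 20 February 2021.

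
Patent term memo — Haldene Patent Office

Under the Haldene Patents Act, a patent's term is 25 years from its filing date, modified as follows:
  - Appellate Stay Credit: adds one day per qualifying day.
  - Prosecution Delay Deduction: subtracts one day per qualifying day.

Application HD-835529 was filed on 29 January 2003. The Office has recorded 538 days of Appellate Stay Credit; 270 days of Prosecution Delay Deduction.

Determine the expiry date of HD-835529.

2028-10-23

Base term: filing date + 25 years → 29 January 2028.
Appellate Stay Credit: +538 days → 20 July 2029.
Prosecution Delay Deduction: −270 days → 23 October 2028.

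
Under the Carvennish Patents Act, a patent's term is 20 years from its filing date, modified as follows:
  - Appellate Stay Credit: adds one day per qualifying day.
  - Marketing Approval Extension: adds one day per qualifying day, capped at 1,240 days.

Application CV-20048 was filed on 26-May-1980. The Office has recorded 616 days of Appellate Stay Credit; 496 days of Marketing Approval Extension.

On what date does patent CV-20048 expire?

June 12, 2003

Base term: filing date + 20 years → 26 May 2000.
Appellate Stay Credit: +616 days → 1 February 2002.
Marketing Approval Extension: 496 days (within the 1240-day cap) → +496 days → 12 June 2003.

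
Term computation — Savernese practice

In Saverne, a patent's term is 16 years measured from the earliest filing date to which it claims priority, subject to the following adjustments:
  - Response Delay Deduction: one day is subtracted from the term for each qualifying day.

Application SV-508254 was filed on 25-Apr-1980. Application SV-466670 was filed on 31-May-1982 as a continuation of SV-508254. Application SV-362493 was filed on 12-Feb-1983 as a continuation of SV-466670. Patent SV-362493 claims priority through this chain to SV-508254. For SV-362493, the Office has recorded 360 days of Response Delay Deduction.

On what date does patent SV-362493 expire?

1995-05-01

Earliest priority filing: 25 April 1980.
Base term: 25 April 1980 + 16 years → 25 April 1996.
Response Delay Deduction: −360 days → 1 May 1995.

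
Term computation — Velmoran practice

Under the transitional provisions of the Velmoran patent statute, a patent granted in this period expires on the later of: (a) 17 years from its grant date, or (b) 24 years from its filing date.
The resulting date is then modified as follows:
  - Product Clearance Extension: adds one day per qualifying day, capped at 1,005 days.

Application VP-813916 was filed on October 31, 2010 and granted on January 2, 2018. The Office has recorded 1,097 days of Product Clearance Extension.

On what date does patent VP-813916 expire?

2037-10-03

(a) grant + 17 years → 2 January 2035.
(b) filing + 24 years → 31 October 2034.
Later of the two: 2 January 2035.
Product Clearance Extension: 1097 days claimed exceeds the 1005-day cap, so +1005 days → 3 October 2037.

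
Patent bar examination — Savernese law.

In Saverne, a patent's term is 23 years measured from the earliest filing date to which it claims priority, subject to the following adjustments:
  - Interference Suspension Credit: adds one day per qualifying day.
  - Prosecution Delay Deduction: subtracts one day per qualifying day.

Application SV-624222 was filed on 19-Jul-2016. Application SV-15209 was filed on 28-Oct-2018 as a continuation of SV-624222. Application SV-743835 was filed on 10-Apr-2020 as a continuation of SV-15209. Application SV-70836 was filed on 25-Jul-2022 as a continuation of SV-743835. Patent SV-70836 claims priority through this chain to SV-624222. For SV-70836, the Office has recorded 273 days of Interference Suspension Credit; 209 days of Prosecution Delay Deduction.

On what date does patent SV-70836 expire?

Earliest priority filing: 19 July 2016.
Base term: 19 July 2016 + 23 years → 19 July 2039.
Interference Suspension Credit: +273 days → 17 April 2040.
Prosecution Delay Deduction: −209 days → 21 September 2039.

September 21, 2039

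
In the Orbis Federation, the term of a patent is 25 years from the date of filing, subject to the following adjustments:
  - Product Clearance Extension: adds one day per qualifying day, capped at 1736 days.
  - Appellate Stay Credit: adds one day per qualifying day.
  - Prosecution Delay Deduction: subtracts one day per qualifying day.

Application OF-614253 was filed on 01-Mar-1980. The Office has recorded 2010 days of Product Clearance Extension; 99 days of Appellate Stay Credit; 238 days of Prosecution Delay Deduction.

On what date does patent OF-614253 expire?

Base term: filing date + 25 years → 1 March 2005.
Product Clearance Extension: 2010 days claimed exceeds the 1736-day cap, so +1736 days → 1 December 2009.
Appellate Stay Credit: +99 days → 10 March 2010.
Prosecution Delay Deduction: −238 days → 15 July 2009.

July 15, 2009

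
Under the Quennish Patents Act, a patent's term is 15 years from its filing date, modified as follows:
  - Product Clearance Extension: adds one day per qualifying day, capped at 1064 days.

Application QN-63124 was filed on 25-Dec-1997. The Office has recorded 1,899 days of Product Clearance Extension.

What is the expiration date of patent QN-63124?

2015-11-24

Base term: filing date + 15 years → 25 December 2012.
Product Clearance Extension: 1899 days claimed exceeds the 1064-day cap, so +1064 days → 24 November 2015.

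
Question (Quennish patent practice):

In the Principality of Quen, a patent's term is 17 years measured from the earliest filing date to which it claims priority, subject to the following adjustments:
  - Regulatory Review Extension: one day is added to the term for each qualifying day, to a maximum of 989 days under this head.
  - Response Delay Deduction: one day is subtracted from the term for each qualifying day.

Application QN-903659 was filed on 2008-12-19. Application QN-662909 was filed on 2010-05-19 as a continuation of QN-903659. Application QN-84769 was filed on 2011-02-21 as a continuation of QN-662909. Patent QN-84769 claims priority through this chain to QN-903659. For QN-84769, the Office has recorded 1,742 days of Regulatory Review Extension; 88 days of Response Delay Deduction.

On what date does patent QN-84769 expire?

Earliest priority filing: 19 December 2008.
Base term: 19 December 2008 + 17 years → 19 December 2025.
Regulatory Review Extension: 1742 days claimed exceeds the 989-day cap, so +989 days → 3 September 2028.
Response Delay Deduction: −88 days → 7 June 2028.

2028-06-07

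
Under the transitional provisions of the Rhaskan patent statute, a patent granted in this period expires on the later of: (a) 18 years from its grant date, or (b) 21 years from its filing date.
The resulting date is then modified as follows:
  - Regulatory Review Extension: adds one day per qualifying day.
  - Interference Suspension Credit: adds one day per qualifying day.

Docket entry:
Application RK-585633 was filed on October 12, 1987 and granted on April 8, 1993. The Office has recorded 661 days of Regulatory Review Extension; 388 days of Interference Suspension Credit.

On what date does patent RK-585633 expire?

February 20, 2014

(a) grant + 18 years → 8 April 2011.
(b) filing + 21 years → 12 October 2008.
Later of the two: 8 April 2011.
Regulatory Review Extension: +661 days → 28 January 2013.
Interference Suspension Credit: +388 days → 20 February 2014.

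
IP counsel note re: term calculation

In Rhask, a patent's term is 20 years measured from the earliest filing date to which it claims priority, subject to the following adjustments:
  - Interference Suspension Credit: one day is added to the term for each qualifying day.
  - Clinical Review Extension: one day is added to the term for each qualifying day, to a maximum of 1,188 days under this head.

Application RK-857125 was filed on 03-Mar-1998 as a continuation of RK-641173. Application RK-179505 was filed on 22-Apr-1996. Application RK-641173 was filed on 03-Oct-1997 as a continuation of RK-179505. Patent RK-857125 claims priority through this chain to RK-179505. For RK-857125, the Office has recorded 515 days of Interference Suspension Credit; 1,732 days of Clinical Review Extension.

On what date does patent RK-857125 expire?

2020-12-20

Earliest priority filing: 22 April 1996.
Base term: 22 April 1996 + 20 years → 22 April 2016.
Interference Suspension Credit: +515 days → 19 September 2017.
Clinical Review Extension: 1732 days claimed exceeds the 1188-day cap, so +1188 days → 20 December 2020.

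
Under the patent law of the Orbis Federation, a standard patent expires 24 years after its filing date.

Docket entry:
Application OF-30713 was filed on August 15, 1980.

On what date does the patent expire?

Filing date + 24 years → 15 August 2004.

August 15, 2004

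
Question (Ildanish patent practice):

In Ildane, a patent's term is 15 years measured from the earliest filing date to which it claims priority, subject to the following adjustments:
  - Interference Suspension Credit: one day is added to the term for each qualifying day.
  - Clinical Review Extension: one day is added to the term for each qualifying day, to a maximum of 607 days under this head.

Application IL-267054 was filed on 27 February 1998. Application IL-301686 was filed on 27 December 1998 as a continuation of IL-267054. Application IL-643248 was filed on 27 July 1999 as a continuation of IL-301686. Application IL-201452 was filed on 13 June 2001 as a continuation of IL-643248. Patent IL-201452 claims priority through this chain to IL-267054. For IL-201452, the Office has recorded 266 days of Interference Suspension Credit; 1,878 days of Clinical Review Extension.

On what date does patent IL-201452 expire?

Earliest priority filing: 27 February 1998.
Base term: 27 February 1998 + 15 years → 27 February 2013.
Interference Suspension Credit: +266 days → 20 November 2013.
Clinical Review Extension: 1878 days claimed exceeds the 607-day cap, so +607 days → 20 July 2015.

July 20, 2015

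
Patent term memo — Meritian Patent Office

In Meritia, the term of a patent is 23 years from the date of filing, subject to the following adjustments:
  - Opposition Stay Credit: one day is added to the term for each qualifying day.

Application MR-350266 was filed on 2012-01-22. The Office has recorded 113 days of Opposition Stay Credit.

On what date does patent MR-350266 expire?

Base term: filing date + 23 years → 22 January 2035.
Opposition Stay Credit: +113 days → 15 May 2035.

May 15, 2035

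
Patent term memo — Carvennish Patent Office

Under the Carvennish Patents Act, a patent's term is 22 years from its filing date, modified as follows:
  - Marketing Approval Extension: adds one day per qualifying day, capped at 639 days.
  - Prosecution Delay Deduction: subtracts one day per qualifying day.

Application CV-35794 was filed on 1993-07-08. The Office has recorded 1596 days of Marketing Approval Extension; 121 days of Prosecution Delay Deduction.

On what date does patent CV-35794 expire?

December 7, 2016

Base term: filing date + 22 years → 8 July 2015.
Marketing Approval Extension: 1596 days claimed exceeds the 639-day cap, so +639 days → 7 April 2017.
Prosecution Delay Deduction: −121 days → 7 December 2016.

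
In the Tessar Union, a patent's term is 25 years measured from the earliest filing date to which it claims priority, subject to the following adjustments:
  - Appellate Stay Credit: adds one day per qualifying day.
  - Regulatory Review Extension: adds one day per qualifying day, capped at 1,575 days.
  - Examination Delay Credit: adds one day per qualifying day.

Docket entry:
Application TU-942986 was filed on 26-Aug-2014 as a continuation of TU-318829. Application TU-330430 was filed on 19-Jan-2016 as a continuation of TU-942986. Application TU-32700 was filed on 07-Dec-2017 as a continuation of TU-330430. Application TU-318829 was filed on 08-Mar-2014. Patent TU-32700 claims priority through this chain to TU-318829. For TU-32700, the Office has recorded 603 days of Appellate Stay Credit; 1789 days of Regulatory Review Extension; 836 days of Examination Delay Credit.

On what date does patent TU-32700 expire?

June 8, 2047

Earliest priority filing: 8 March 2014.
Base term: 8 March 2014 + 25 years → 8 March 2039.
Appellate Stay Credit: +603 days → 31 October 2040.
Regulatory Review Extension: 1789 days claimed exceeds the 1575-day cap, so +1575 days → 22 February 2045.
Examination Delay Credit: +836 days → 8 June 2047.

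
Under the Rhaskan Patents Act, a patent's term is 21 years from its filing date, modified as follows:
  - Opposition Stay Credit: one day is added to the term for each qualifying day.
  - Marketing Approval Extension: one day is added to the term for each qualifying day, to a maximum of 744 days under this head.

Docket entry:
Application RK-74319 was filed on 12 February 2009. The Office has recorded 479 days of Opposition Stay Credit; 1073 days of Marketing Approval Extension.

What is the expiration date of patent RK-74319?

Base term: filing date + 21 years → 12 February 2030.
Opposition Stay Credit: +479 days → 6 June 2031.
Marketing Approval Extension: 1073 days claimed exceeds the 744-day cap, so +744 days → 19 June 2033.

June 19, 2033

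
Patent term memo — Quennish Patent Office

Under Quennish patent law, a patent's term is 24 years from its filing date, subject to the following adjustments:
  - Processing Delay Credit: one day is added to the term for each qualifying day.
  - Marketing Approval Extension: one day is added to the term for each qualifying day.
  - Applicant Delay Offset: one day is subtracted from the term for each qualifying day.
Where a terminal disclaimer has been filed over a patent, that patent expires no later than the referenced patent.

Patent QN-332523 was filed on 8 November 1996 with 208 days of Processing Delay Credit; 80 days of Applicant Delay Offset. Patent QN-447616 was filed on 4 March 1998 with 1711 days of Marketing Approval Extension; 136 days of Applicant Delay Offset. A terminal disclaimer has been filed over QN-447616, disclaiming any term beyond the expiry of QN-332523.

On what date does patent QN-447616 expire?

Natural term of QN-447616:
  Base: filing + 24 years → 4 March 2022.
  Marketing Approval Extension: +1711 days → 9 November 2026.
  Applicant Delay Offset: −136 days → 26 June 2026.
Expiry of referenced patent QN-332523:
  Base: filing + 24 years → 8 November 2020.
  Processing Delay Credit: +208 days → 4 June 2021.
  Applicant Delay Offset: −80 days → 16 March 2021.
Terminal disclaimer: QN-447616 expires on the earlier of 26 June 2026 and 16 March 2021.

March 16, 2021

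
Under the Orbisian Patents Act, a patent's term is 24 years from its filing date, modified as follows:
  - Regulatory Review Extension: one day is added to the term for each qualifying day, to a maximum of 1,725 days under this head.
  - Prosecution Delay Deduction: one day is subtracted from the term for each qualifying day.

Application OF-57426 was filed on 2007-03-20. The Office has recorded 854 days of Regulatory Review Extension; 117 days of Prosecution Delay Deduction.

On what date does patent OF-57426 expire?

Base term: filing date + 24 years → 20 March 2031.
Regulatory Review Extension: 854 days (within the 1725-day cap) → +854 days → 21 July 2033.
Prosecution Delay Deduction: −117 days → 26 March 2033.

March 26, 2033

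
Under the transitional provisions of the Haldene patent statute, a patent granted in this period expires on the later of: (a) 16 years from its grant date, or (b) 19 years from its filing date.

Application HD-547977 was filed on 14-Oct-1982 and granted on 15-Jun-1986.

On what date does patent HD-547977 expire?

June 15, 2002

(a) grant + 16 years → 15 June 2002.
(b) filing + 19 years → 14 October 2001.
Later of the two: 15 June 2002.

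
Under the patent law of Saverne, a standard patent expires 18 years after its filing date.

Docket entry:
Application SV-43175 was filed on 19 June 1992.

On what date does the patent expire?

2010-06-19

Filing date + 18 years → 19 June 2010.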